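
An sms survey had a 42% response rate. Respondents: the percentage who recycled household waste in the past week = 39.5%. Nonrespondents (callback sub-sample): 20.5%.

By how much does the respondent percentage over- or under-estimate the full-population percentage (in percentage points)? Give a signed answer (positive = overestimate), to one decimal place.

Nonresponse fraction = 1 − 0.42 = 0.58.
Bias = (nonresponse fraction) × (respondent percentage − nonrespondent percentage)
     = 0.58 × (39.5 − 20.5) = 0.58 × 19 = 11.02.

+11.0 percentage points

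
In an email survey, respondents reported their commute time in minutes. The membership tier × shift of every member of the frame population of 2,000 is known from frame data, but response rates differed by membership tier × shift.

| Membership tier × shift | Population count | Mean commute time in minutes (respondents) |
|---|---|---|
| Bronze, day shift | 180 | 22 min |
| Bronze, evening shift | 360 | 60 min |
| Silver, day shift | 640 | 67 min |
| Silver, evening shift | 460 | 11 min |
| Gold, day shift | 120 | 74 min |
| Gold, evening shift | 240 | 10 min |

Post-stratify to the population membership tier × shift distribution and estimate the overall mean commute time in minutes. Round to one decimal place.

42.4

Post-stratification weights by population share, not respondent share:
  Bronze, day shift: (180/2,000) × 22 = 1.98
  Bronze, evening shift: (360/2,000) × 60 = 10.8
  Silver, day shift: (640/2,000) × 67 = 21.44
  Silver, evening shift: (460/2,000) × 11 = 2.53
  Gold, day shift: (120/2,000) × 74 = 4.44
  Gold, evening shift: (240/2,000) × 10 = 1.2
Post-stratified estimate = 42.39 → 42.4.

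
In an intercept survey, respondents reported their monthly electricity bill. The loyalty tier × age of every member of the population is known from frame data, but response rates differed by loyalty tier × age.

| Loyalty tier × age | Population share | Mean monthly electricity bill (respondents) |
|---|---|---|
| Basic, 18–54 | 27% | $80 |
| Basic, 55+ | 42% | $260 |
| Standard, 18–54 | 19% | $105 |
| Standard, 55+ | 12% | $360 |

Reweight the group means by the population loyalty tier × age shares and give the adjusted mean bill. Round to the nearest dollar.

$194

Each cell contributes population-share × respondent value:
  Basic, 18–54: 0.27 × 80 = 21.6
  Basic, 55+: 0.42 × 260 = 109.2
  Standard, 18–54: 0.19 × 105 = 19.95
  Standard, 55+: 0.12 × 360 = 43.2
Post-stratified estimate = 193.95 → $194.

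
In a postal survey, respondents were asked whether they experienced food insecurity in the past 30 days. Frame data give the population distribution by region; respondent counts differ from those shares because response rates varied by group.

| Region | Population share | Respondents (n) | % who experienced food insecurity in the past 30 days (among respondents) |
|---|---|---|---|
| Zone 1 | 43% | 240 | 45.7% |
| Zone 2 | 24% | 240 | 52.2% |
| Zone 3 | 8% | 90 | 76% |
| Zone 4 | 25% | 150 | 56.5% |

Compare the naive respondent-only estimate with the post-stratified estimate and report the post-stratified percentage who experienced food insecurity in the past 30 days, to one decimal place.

Without adjustment, the pooled respondent share is:
  (240/720)×45.7 + (240/720)×52.2 + (90/720)×76 + (150/720)×56.5 = 53.9042%
Post-stratified estimate weights by population shares:
  0.43×45.7 + 0.24×52.2 + 0.08×76 + 0.25×56.5 = 52.384%

52.4%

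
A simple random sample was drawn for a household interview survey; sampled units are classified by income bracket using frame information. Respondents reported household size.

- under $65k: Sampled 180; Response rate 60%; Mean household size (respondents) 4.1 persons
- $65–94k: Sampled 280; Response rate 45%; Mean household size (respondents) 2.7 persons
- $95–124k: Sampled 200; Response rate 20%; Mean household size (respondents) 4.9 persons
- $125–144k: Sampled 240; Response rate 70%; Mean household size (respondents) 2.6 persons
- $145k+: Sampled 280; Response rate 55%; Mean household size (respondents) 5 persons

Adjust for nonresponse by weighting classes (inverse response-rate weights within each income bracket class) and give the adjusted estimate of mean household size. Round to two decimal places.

3.81

Weighting each respondent by the inverse class response rate inflates each class back to its sampled size, so the class weight is n_sampled:
  under $65k: 180 × 4.1 = 738
  $65–94k: 280 × 2.7 = 756
  $95–124k: 200 × 4.9 = 980
  $125–144k: 240 × 2.6 = 624
  $145k+: 280 × 5 = 1400
Adjusted estimate = 4498 / 1,180 = 3.81186 → 3.81.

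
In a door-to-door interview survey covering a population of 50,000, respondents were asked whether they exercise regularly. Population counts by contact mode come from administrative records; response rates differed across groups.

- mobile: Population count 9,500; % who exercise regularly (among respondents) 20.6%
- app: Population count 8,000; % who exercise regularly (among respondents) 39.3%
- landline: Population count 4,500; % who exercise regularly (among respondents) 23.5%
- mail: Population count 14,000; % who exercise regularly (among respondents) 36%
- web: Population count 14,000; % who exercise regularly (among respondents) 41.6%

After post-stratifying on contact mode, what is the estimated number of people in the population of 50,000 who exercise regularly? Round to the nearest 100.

Each cell contributes its population count × the respondent rate:
  mobile: 9,500 × 20.6% = 1957
  app: 8,000 × 39.3% = 3144
  landline: 4,500 × 23.5% = 1057.5
  mail: 14,000 × 36% = 5040
  web: 14,000 × 41.6% = 5824
Estimated total = 17022.5 → 17,000.

17,000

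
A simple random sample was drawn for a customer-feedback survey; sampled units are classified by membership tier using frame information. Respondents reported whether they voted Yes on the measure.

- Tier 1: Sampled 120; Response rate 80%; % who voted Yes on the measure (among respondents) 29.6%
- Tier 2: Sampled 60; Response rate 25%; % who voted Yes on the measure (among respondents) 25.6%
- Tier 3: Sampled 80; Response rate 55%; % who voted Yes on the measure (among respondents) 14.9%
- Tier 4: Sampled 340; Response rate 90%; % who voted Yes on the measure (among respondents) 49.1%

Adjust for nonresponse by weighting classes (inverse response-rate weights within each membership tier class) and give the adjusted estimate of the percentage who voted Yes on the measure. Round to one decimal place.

38.3%

Each respondent's weight = sampled/responded in their class; summing within a class gives n_sampled, so:
  Tier 1: 120 × 29.6 = 3552
  Tier 2: 60 × 25.6 = 1536
  Tier 3: 80 × 14.9 = 1192
  Tier 4: 340 × 49.1 = 16,694
Adjusted estimate = 22,974 / 600 = 38.29 → 38.3%.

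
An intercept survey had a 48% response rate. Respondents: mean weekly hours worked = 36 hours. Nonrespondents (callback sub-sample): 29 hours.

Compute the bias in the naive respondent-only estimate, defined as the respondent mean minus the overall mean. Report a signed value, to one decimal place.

Nonresponse fraction = 1 − 0.48 = 0.52.
Bias = (nonresponse fraction) × (respondent mean − nonrespondent mean)
     = 0.52 × (36 − 29) = 0.52 × 7 = 3.64.

+3.6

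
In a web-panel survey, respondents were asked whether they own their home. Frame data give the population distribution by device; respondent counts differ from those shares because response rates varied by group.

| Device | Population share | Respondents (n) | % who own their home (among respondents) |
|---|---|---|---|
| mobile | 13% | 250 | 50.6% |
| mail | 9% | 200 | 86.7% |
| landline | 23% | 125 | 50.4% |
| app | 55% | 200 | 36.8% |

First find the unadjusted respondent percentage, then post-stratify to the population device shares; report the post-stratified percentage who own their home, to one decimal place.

46.2%

Unadjusted (pooled respondent) estimate weights by respondent counts:
  (250/775)×50.6 + (200/775)×86.7 + (125/775)×50.4 + (200/775)×36.8 = 56.3226%
Reweighting by population device shares:
  0.13×50.6 + 0.09×86.7 + 0.23×50.4 + 0.55×36.8 = 46.213%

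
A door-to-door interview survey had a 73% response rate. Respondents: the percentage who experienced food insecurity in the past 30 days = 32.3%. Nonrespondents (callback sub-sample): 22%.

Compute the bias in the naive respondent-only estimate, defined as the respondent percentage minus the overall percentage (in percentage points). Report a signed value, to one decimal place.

+2.8 percentage points

Nonresponse fraction = 1 − 0.73 = 0.27.
Bias = (nonresponse fraction) × (respondent percentage − nonrespondent percentage)
     = 0.27 × (32.3 − 22) = 0.27 × 10.3 = 2.781.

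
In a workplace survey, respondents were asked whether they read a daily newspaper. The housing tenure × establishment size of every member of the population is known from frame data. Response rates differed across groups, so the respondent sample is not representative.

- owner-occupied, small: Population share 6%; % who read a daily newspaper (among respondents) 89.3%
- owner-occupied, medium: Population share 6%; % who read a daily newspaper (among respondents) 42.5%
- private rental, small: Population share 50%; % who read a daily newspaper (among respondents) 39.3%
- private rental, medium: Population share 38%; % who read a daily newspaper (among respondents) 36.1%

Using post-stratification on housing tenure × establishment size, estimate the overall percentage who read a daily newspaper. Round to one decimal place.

41.3%

Weight each group's respondent value by its population share:
  owner-occupied, small: 0.06 × 89.3 = 5.358
  owner-occupied, medium: 0.06 × 42.5 = 2.55
  private rental, small: 0.5 × 39.3 = 19.65
  private rental, medium: 0.38 × 36.1 = 13.718
Post-stratified estimate = 41.276 → 41.3%.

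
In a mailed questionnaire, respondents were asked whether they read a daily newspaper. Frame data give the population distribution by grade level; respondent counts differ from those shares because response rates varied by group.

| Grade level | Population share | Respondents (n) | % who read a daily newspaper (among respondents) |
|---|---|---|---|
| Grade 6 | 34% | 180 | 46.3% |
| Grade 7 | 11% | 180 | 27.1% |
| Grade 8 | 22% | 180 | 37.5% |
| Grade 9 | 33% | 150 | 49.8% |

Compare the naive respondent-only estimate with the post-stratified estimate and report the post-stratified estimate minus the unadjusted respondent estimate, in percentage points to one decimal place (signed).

Without adjustment, the pooled respondent share is:
  (180/690)×46.3 + (180/690)×27.1 + (180/690)×37.5 + (150/690)×49.8 = 39.7565%
Reweighting by population grade level shares:
  0.34×46.3 + 0.11×27.1 + 0.22×37.5 + 0.33×49.8 = 43.407%
Difference = 43.407 − 39.7565 = 3.6505 pp.

+3.7 percentage points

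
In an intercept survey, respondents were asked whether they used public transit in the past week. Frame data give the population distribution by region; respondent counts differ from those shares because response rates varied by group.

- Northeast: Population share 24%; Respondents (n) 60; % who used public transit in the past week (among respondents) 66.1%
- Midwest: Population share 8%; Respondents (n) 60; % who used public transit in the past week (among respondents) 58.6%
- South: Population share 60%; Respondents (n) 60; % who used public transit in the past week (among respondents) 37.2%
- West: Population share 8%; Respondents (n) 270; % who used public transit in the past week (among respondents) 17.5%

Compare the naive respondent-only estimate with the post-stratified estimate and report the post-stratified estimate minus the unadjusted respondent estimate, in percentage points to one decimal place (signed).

Unadjusted (pooled respondent) estimate weights by respondent counts:
  (60/450)×66.1 + (60/450)×58.6 + (60/450)×37.2 + (270/450)×17.5 = 32.0867%
Post-stratifying to population shares instead:
  0.24×66.1 + 0.08×58.6 + 0.6×37.2 + 0.08×17.5 = 44.272%
Difference = 44.272 − 32.0867 = 12.1853 pp.

+12.2 percentage points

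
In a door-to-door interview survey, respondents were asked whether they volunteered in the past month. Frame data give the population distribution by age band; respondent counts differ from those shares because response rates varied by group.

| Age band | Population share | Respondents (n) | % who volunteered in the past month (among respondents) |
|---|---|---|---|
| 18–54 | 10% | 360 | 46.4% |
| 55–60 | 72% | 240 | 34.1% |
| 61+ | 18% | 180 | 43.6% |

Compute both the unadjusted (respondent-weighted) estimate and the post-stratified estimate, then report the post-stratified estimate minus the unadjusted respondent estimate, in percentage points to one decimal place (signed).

Without adjustment, the pooled respondent share is:
  (360/780)×46.4 + (240/780)×34.1 + (180/780)×43.6 = 41.9692%
Post-stratified estimate weights by population shares:
  0.1×46.4 + 0.72×34.1 + 0.18×43.6 = 37.04%
Difference = 37.04 − 41.9692 = -4.9292 pp.

-4.9 percentage points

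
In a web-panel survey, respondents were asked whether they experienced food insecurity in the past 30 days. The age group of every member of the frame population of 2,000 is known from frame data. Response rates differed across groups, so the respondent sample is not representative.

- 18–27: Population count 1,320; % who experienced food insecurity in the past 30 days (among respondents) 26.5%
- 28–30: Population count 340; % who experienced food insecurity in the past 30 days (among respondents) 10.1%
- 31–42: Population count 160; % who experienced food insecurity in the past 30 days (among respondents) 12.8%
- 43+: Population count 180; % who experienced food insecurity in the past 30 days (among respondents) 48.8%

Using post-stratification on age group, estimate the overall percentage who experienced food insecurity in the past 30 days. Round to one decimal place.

Each cell contributes population-share × respondent value:
  18–27: (1,320/2,000) × 26.5 = 17.49
  28–30: (340/2,000) × 10.1 = 1.717
  31–42: (160/2,000) × 12.8 = 1.024
  43+: (180/2,000) × 48.8 = 4.392
Post-stratified estimate = 24.623 → 24.6%.

24.6%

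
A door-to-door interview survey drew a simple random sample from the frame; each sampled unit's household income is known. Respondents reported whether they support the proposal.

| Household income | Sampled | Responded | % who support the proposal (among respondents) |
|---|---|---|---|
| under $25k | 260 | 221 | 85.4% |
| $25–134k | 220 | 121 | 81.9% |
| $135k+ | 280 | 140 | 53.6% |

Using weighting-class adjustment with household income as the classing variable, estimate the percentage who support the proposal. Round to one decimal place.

Class response rates: under $25k 221/260 = 85%, $25–134k 121/220 = 55%, $135k+ 140/280 = 50%.
Inverse-response-rate weighting restores each class to its sampled count, so class totals weight by n_sampled:
  under $25k: 260 × 85.4 = 22,204
  $25–134k: 220 × 81.9 = 18,018
  $135k+: 280 × 53.6 = 15,008
Adjusted estimate = 55,230 / 760 = 72.6711 → 72.7%.

72.7%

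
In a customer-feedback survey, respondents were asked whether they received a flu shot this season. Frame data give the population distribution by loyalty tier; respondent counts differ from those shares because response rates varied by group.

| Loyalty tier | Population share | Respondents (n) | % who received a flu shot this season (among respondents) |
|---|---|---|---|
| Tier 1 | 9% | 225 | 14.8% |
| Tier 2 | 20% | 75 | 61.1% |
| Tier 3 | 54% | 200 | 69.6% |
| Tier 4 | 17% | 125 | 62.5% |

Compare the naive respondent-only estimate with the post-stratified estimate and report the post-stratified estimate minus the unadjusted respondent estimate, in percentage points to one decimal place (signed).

Naive respondent-only estimate (weights = respondent counts):
  (225/625)×14.8 + (75/625)×61.1 + (200/625)×69.6 + (125/625)×62.5 = 47.432%
Post-stratified estimate weights by population shares:
  0.09×14.8 + 0.2×61.1 + 0.54×69.6 + 0.17×62.5 = 61.761%
Difference = 61.761 − 47.432 = 14.329 pp.

+14.3 percentage points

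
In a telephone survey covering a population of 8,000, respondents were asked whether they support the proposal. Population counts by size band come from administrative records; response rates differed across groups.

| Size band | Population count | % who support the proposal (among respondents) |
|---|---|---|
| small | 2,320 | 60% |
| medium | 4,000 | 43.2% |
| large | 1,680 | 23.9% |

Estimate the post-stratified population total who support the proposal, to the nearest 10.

3,520

Apply each group's respondent rate to its population count:
  small: 2,320 × 60% = 1392
  medium: 4,000 × 43.2% = 1728
  large: 1,680 × 23.9% = 401.52
Estimated total = 3521.52 → 3,520.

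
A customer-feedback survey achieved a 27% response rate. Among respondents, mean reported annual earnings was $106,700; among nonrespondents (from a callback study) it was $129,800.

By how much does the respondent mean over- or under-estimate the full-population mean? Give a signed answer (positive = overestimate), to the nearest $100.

-$16,900

Nonresponse fraction = 1 − 0.27 = 0.73.
Bias = (nonresponse fraction) × (respondent mean − nonrespondent mean)
     = 0.73 × (106,700 − 129,800) = 0.73 × -23,100 = -16,863.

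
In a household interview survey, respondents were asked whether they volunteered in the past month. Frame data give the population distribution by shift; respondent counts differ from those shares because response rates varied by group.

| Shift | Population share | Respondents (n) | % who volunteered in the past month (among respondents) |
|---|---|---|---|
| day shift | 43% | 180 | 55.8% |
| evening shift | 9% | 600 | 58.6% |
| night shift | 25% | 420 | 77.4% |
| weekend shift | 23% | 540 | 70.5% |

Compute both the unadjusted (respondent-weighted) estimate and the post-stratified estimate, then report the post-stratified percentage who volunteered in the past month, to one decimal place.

64.8%

Without adjustment, the pooled respondent share is:
  (180/1740)×55.8 + (600/1740)×58.6 + (420/1740)×77.4 + (540/1740)×70.5 = 66.5414%
Post-stratifying to population shares instead:
  0.43×55.8 + 0.09×58.6 + 0.25×77.4 + 0.23×70.5 = 64.833%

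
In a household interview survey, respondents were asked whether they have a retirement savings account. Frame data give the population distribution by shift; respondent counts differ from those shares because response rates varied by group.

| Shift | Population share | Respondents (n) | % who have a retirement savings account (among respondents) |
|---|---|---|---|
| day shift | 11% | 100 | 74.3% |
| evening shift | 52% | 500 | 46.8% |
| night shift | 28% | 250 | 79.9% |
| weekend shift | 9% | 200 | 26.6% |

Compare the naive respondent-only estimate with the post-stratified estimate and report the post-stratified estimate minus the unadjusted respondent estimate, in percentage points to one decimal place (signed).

+3.8 percentage points

Unadjusted (pooled respondent) estimate weights by respondent counts:
  (100/1050)×74.3 + (500/1050)×46.8 + (250/1050)×79.9 + (200/1050)×26.6 = 53.4524%
Post-stratifying to population shares instead:
  0.11×74.3 + 0.52×46.8 + 0.28×79.9 + 0.09×26.6 = 57.275%
Difference = 57.275 − 53.4524 = 3.8226 pp.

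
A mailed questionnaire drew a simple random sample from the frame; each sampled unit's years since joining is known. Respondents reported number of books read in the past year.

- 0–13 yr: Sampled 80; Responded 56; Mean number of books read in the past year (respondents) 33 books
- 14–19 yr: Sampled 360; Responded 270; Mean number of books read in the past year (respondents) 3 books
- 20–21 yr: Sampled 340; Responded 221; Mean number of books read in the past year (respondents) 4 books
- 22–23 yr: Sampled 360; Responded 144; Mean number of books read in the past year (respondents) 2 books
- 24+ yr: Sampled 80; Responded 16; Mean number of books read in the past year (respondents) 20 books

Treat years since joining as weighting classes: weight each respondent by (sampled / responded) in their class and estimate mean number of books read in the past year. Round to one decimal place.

6.1

Response rates by class: 0–13 yr 56/80 = 70%, 14–19 yr 270/360 = 75%, 20–21 yr 221/340 = 65%, 22–23 yr 144/360 = 40%, 24+ yr 16/80 = 20%.
Weighting each respondent by the inverse class response rate inflates each class back to its sampled size, so the class weight is n_sampled:
  0–13 yr: 80 × 33 = 2640
  14–19 yr: 360 × 3 = 1080
  20–21 yr: 340 × 4 = 1360
  22–23 yr: 360 × 2 = 720
  24+ yr: 80 × 20 = 1600
Adjusted estimate = 7400 / 1,220 = 6.06557 → 6.1.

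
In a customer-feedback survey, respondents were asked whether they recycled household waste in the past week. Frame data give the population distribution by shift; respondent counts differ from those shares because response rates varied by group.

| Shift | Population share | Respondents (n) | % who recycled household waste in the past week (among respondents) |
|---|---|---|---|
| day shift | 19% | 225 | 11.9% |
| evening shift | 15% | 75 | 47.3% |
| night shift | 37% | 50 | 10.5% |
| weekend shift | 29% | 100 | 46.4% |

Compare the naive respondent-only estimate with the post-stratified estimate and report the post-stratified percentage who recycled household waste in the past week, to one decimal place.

26.7%

Unadjusted (pooled respondent) estimate weights by respondent counts:
  (225/450)×11.9 + (75/450)×47.3 + (50/450)×10.5 + (100/450)×46.4 = 25.3111%
Reweighting by population shift shares:
  0.19×11.9 + 0.15×47.3 + 0.37×10.5 + 0.29×46.4 = 26.697%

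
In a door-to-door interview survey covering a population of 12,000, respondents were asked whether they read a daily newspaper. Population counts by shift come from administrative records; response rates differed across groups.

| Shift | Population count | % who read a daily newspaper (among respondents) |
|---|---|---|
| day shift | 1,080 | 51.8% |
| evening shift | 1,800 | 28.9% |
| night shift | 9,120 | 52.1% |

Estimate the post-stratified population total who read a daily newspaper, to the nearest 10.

Estimated count per cell = population count × respondent percentage:
  day shift: 1,080 × 51.8% = 559.44
  evening shift: 1,800 × 28.9% = 520.2
  night shift: 9,120 × 52.1% = 4751.52
Estimated total = 5831.16 → 5,830.

5,830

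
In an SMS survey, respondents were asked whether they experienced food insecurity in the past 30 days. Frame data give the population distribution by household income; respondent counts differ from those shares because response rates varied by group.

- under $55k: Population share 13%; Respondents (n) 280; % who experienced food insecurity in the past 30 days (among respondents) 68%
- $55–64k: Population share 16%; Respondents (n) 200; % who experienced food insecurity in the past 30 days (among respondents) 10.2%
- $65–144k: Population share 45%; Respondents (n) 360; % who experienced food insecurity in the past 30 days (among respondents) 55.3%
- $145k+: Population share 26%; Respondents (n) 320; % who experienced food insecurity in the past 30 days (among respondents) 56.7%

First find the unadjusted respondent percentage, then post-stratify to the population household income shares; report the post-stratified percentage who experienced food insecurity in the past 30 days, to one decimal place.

50.1%

Unadjusted (pooled respondent) estimate weights by respondent counts:
  (280/1160)×68 + (200/1160)×10.2 + (360/1160)×55.3 + (320/1160)×56.7 = 50.9759%
Post-stratified estimate weights by population shares:
  0.13×68 + 0.16×10.2 + 0.45×55.3 + 0.26×56.7 = 50.099%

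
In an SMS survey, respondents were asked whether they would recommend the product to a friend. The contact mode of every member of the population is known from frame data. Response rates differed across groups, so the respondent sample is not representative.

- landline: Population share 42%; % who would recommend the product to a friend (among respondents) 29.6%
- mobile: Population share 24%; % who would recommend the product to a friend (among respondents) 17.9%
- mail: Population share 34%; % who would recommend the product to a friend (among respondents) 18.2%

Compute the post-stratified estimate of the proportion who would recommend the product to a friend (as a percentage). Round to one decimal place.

Post-stratification weights by population share, not respondent share:
  landline: 0.42 × 29.6 = 12.432
  mobile: 0.24 × 17.9 = 4.296
  mail: 0.34 × 18.2 = 6.188
Post-stratified estimate = 22.916 → 22.9%.

22.9%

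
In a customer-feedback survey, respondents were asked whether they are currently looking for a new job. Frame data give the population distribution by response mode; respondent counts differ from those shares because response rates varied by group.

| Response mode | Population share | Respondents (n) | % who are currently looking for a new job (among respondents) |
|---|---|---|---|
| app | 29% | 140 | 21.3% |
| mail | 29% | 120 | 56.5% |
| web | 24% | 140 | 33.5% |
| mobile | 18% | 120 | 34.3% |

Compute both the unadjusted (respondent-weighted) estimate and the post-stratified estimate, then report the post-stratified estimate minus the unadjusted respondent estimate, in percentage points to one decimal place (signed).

+1.1 percentage points

Unadjusted (pooled respondent) estimate weights by respondent counts:
  (140/520)×21.3 + (120/520)×56.5 + (140/520)×33.5 + (120/520)×34.3 = 35.7077%
Reweighting by population response mode shares:
  0.29×21.3 + 0.29×56.5 + 0.24×33.5 + 0.18×34.3 = 36.776%
Difference = 36.776 − 35.7077 = 1.0683 pp.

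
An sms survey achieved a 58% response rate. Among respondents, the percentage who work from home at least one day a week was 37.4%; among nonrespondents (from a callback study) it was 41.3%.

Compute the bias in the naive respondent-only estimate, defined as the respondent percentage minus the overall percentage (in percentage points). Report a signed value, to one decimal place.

Nonresponse fraction = 1 − 0.58 = 0.42.
Bias = (nonresponse fraction) × (respondent percentage − nonrespondent percentage)
     = 0.42 × (37.4 − 41.3) = 0.42 × -3.9 = -1.638.

-1.6 percentage points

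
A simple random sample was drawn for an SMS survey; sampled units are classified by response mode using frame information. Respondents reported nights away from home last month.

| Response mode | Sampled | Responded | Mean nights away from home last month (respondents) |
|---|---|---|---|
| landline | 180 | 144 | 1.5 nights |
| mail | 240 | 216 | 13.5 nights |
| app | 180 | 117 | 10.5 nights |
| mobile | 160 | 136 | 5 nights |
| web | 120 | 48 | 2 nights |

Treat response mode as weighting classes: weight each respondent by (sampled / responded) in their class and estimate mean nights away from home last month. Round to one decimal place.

Response rates by class: landline 144/180 = 80%, mail 216/240 = 90%, app 117/180 = 65%, mobile 136/160 = 85%, web 48/120 = 40%.
Weighting each respondent by the inverse class response rate inflates each class back to its sampled size, so the class weight is n_sampled:
  landline: 180 × 1.5 = 270
  mail: 240 × 13.5 = 3240
  app: 180 × 10.5 = 1890
  mobile: 160 × 5 = 800
  web: 120 × 2 = 240
Adjusted estimate = 6440 / 880 = 7.31818 → 7.3.

7.3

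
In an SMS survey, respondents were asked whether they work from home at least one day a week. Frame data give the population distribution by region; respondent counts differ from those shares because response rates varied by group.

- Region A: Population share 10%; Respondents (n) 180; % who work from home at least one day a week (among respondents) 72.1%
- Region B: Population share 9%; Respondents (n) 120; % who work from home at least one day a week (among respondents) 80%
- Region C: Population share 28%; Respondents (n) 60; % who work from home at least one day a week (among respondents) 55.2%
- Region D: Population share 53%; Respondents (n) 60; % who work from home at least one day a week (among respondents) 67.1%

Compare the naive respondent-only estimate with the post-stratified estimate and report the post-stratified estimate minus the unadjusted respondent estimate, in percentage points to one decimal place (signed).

-5.8 percentage points

Unadjusted (pooled respondent) estimate weights by respondent counts:
  (180/420)×72.1 + (120/420)×80 + (60/420)×55.2 + (60/420)×67.1 = 71.2286%
Post-stratifying to population shares instead:
  0.1×72.1 + 0.09×80 + 0.28×55.2 + 0.53×67.1 = 65.429%
Difference = 65.429 − 71.2286 = -5.7996 pp.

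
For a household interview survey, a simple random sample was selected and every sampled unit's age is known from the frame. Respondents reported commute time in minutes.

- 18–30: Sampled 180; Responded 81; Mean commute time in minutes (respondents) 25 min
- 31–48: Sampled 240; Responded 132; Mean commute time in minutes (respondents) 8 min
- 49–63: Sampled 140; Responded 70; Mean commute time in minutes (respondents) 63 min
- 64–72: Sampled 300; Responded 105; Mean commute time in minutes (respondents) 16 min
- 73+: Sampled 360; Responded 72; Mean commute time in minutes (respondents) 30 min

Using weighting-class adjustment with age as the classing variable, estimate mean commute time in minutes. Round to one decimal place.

Response rates by class: 18–30 81/180 = 45%, 31–48 132/240 = 55%, 49–63 70/140 = 50%, 64–72 105/300 = 35%, 73+ 72/360 = 20%.
Weighting each respondent by the inverse class response rate inflates each class back to its sampled size, so the class weight is n_sampled:
  18–30: 180 × 25 = 4500
  31–48: 240 × 8 = 1920
  49–63: 140 × 63 = 8820
  64–72: 300 × 16 = 4800
  73+: 360 × 30 = 10,800
Adjusted estimate = 30,840 / 1,220 = 25.2787 → 25.3.

25.3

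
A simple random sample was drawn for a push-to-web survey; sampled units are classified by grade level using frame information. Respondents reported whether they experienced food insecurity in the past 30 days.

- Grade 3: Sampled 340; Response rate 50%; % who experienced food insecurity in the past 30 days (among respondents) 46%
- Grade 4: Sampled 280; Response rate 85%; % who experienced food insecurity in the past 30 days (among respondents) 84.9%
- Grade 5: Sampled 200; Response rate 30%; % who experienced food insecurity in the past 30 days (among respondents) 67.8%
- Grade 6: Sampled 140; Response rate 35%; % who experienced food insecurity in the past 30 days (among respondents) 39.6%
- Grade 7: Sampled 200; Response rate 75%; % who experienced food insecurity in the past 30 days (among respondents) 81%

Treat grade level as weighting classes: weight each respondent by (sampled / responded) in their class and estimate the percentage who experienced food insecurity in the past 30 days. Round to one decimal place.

64.4%

Inverse-response-rate weighting restores each class to its sampled count, so class totals weight by n_sampled:
  Grade 3: 340 × 46 = 15,640
  Grade 4: 280 × 84.9 = 23,772
  Grade 5: 200 × 67.8 = 13,560
  Grade 6: 140 × 39.6 = 5544
  Grade 7: 200 × 81 = 16,200
Adjusted estimate = 74,716 / 1,160 = 64.4103 → 64.4%.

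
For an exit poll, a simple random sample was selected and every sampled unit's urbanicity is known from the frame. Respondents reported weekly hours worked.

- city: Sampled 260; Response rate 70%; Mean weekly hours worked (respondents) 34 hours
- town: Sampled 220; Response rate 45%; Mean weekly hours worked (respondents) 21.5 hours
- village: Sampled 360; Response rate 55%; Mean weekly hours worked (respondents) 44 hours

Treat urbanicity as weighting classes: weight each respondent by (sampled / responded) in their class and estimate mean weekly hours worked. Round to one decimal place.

Each respondent's weight = sampled/responded in their class; summing within a class gives n_sampled, so:
  city: 260 × 34 = 8840
  town: 220 × 21.5 = 4730
  village: 360 × 44 = 15,840
Adjusted estimate = 29,410 / 840 = 35.0119 → 35.0.

35.0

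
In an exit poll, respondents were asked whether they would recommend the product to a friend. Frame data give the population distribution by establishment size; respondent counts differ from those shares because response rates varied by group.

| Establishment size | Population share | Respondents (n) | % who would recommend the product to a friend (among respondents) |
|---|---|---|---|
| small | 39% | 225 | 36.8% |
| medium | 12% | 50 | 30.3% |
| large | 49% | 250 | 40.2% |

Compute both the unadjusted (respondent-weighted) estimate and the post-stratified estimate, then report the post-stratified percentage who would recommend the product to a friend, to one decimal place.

Without adjustment, the pooled respondent share is:
  (225/525)×36.8 + (50/525)×30.3 + (250/525)×40.2 = 37.8%
Post-stratified estimate weights by population shares:
  0.39×36.8 + 0.12×30.3 + 0.49×40.2 = 37.686%

37.7%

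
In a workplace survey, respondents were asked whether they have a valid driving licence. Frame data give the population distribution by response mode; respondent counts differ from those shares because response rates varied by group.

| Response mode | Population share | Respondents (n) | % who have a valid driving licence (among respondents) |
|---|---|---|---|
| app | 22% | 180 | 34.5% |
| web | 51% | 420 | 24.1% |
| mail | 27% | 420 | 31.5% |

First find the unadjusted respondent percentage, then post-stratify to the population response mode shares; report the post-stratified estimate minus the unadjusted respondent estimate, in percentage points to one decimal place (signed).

-0.6 percentage points

Unadjusted (pooled respondent) estimate weights by respondent counts:
  (180/1020)×34.5 + (420/1020)×24.1 + (420/1020)×31.5 = 28.9824%
Post-stratified estimate weights by population shares:
  0.22×34.5 + 0.51×24.1 + 0.27×31.5 = 28.386%
Difference = 28.386 − 28.9824 = -0.5964 pp.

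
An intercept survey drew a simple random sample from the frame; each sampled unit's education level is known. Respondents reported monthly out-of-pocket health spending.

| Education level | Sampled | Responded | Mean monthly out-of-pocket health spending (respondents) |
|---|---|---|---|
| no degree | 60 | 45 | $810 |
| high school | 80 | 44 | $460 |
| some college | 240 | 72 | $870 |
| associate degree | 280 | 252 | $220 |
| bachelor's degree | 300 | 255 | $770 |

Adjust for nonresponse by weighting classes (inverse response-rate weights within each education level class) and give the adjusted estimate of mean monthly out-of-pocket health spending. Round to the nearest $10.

$610

Response rates by class: no degree 45/60 = 75%, high school 44/80 = 55%, some college 72/240 = 30%, associate degree 252/280 = 90%, bachelor's degree 255/300 = 85%.
Weighting each respondent by the inverse class response rate inflates each class back to its sampled size, so the class weight is n_sampled:
  no degree: 60 × 810 = 48,600
  high school: 80 × 460 = 36,800
  some college: 240 × 870 = 208,800
  associate degree: 280 × 220 = 61,600
  bachelor's degree: 300 × 770 = 231,000
Adjusted estimate = 586,800 / 960 = 611.25 → $610.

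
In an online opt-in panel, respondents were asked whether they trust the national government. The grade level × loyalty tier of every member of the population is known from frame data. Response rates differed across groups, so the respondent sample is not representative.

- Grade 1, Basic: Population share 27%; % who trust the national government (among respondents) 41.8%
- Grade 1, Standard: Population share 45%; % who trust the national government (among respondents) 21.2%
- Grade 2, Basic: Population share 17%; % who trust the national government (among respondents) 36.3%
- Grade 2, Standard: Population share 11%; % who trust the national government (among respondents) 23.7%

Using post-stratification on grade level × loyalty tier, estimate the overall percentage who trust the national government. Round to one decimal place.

29.6%

Post-stratification weights by population share, not respondent share:
  Grade 1, Basic: 0.27 × 41.8 = 11.286
  Grade 1, Standard: 0.45 × 21.2 = 9.54
  Grade 2, Basic: 0.17 × 36.3 = 6.171
  Grade 2, Standard: 0.11 × 23.7 = 2.607
Post-stratified estimate = 29.604 → 29.6%.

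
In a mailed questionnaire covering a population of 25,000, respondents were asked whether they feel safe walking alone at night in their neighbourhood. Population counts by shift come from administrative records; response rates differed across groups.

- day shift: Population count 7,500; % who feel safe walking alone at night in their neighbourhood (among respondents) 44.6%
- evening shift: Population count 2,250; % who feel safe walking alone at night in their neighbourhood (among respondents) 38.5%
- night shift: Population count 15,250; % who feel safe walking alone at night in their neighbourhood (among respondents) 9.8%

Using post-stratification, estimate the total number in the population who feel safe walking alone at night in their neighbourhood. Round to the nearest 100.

5,700

Each cell contributes its population count × the respondent rate:
  day shift: 7,500 × 44.6% = 3345
  evening shift: 2,250 × 38.5% = 866.25
  night shift: 15,250 × 9.8% = 1494.5
Estimated total = 5705.75 → 5,700.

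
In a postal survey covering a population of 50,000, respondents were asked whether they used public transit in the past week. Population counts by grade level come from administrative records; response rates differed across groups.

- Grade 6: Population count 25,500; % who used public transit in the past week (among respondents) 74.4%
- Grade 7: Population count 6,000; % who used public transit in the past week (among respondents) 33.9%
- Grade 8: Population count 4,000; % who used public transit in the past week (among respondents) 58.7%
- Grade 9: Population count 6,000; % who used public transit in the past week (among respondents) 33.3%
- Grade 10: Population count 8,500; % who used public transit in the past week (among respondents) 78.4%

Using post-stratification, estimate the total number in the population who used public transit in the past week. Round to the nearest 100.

Each cell contributes its population count × the respondent rate:
  Grade 6: 25,500 × 74.4% = 18,972
  Grade 7: 6,000 × 33.9% = 2034
  Grade 8: 4,000 × 58.7% = 2348
  Grade 9: 6,000 × 33.3% = 1998
  Grade 10: 8,500 × 78.4% = 6664
Estimated total = 32,016 → 32,000.

32,000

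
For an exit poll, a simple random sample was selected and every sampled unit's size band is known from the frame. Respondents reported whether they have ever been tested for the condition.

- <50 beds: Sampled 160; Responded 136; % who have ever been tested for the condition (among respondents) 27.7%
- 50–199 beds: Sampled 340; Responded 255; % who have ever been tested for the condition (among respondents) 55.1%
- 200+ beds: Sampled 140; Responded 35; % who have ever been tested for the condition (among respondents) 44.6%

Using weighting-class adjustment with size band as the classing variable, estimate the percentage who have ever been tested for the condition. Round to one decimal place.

46.0%

Response rates by class: <50 beds 136/160 = 85%, 50–199 beds 255/340 = 75%, 200+ beds 35/140 = 25%.
With weight = n_sampled/n_responded per class, the weighted class total is n_sampled:
  <50 beds: 160 × 27.7 = 4432
  50–199 beds: 340 × 55.1 = 18,734
  200+ beds: 140 × 44.6 = 6244
Adjusted estimate = 29,410 / 640 = 45.9531 → 46.0%.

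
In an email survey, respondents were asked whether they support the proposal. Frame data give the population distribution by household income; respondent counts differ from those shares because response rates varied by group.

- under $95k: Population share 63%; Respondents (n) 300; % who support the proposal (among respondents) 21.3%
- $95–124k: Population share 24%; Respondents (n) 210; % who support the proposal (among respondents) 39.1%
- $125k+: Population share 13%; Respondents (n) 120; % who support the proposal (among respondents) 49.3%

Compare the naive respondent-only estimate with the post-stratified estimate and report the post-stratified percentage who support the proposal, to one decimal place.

29.2%

Naive respondent-only estimate (weights = respondent counts):
  (300/630)×21.3 + (210/630)×39.1 + (120/630)×49.3 = 32.5667%
Post-stratified estimate weights by population shares:
  0.63×21.3 + 0.24×39.1 + 0.13×49.3 = 29.212%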